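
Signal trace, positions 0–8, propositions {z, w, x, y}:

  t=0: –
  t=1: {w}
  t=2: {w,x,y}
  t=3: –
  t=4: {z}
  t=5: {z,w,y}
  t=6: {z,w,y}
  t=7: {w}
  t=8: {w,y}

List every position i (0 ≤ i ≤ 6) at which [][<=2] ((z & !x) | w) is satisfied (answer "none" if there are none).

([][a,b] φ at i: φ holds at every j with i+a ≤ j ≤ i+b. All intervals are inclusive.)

Evaluate at each i in [0,6]:
  i=0: ✗ (fails at j=0)
  i=1: ✗ (fails at j=3)
  i=2: ✗ (fails at j=3)
  i=3: ✗ (fails at j=3)
  i=4: ✓ (all of [4,6])
  i=5: ✓ (all of [5,7])
  i=6: ✓ (all of [6,8])

4, 5, 6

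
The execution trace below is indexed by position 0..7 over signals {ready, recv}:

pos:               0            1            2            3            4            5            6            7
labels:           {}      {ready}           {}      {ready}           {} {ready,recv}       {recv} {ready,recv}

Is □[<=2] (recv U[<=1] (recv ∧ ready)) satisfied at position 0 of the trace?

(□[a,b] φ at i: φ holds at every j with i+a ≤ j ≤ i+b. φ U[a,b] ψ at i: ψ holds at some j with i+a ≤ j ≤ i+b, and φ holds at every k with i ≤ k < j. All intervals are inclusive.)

Does not hold

Check (recv U[<=1] (recv ∧ ready)) at every j in [0,2]:
  j=0: fails
  j=1: fails
  j=2: fails
Fails at j=0 → formula fails.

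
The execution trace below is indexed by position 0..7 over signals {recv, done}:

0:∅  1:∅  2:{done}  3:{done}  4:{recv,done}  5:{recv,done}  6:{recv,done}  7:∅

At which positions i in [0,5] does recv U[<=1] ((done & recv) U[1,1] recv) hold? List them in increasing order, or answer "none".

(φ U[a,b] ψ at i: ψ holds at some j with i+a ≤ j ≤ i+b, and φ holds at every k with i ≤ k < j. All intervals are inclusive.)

4, 5

Evaluate at each i in [0,5]:
  i=0: ✗ (no rhs in [0,1])
  i=1: ✗ (no rhs in [1,2])
  i=2: ✗ (no rhs in [2,3])
  i=3: ✗ (lhs fails at k=3 before rhs at j=4)
  i=4: ✓ (rhs at j=4)
  i=5: ✓ (rhs at j=5)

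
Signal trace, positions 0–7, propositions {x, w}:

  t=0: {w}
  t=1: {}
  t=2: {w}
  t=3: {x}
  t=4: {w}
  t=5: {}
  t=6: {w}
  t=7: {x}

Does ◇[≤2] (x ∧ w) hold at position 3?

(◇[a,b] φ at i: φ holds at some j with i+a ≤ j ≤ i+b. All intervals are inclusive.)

No

Check (x ∧ w) at each j in [3,5]:
  j=3: false
  j=4: false
  j=5: false
No position in the window satisfies it → formula fails.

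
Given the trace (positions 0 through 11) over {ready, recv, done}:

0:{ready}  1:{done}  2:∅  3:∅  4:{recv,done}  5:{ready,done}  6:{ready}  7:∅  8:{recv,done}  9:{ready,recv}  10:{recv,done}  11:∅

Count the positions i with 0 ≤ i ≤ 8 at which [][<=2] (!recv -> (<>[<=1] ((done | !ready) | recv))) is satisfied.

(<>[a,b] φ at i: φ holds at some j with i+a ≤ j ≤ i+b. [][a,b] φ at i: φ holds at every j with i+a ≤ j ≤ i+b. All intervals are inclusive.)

9

Evaluate at each i in [0,8]:
  i=0: ✓ (all of [0,2])
  i=1: ✓ (all of [1,3])
  i=2: ✓ (all of [2,4])
  i=3: ✓ (all of [3,5])
  i=4: ✓ (all of [4,6])
  i=5: ✓ (all of [5,7])
  i=6: ✓ (all of [6,8])
  i=7: ✓ (all of [7,9])
  i=8: ✓ (all of [8,10])
Positions where it holds: {0, 1, 2, 3, 4, 5, 6, 7, 8} → 9.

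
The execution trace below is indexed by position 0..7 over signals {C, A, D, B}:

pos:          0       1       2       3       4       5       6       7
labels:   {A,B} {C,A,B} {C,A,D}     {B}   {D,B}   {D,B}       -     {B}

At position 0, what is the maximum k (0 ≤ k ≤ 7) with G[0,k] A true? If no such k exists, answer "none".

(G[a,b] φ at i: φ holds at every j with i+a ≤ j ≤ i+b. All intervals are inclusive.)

A must hold from j=0 onward; find where it first fails.
  j=0: holds
  j=1: holds
  j=2: holds
  j=3: fails
Holds on [0,2], so largest k = 2.

2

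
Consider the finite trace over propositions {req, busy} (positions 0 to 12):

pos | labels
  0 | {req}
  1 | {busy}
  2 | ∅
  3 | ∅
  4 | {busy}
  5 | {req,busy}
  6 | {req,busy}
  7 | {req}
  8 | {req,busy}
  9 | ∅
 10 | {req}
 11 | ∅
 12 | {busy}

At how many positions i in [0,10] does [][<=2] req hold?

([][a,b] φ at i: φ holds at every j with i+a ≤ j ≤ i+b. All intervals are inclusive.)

Evaluate at each i in [0,10]:
  i=0: ✗ (fails at j=1)
  i=1: ✗ (fails at j=1)
  i=2: ✗ (fails at j=2)
  i=3: ✗ (fails at j=3)
  i=4: ✗ (fails at j=4)
  i=5: ✓ (all of [5,7])
  i=6: ✓ (all of [6,8])
  i=7: ✗ (fails at j=9)
  i=8: ✗ (fails at j=9)
  i=9: ✗ (fails at j=9)
  i=10: ✗ (fails at j=11)
Positions where it holds: {5, 6} → 2.

2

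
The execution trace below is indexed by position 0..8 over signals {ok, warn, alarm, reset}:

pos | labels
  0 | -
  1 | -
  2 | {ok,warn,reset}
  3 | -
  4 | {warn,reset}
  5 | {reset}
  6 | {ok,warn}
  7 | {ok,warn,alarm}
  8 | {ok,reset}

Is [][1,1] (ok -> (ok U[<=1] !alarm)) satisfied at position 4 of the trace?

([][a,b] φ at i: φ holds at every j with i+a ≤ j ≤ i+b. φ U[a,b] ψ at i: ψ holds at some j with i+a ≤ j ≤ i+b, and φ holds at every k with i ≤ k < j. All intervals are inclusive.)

Holds

Check (ok -> (ok U[<=1] !alarm)) at every j in [5,5]:
  j=5: antecedent false → ✓
All positions satisfy it → formula holds.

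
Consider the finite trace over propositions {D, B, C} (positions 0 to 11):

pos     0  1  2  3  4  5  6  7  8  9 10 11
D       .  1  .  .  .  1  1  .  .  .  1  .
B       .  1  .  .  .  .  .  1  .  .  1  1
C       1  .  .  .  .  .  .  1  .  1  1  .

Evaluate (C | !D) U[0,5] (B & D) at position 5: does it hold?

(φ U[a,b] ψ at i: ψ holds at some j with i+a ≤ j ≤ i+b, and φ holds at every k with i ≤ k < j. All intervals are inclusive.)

False

Need some j in [5,10] with (B & D), and (C | !D) at every k in [5,j-1].
  j=5: (B & D) false.
  j=6: (B & D) false.
  j=7: (B & D) false.
  j=8: (B & D) false.
  j=9: (B & D) false.
  j=10: (B & D) holds, but (C | !D) fails at k=5 → not this j.
No j in the window works → until fails.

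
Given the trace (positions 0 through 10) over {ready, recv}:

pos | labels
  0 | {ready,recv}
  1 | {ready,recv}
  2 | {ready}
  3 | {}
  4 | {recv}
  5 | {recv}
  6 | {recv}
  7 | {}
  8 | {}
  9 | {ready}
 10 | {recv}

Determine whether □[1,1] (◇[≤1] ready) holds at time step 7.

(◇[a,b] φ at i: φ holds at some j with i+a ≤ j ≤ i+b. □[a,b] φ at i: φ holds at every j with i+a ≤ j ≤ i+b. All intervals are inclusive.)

Yes

Check ◇[≤1] ready at every j in [8,8]:
  j=8: holds (witness at 9)
All positions satisfy it → formula holds.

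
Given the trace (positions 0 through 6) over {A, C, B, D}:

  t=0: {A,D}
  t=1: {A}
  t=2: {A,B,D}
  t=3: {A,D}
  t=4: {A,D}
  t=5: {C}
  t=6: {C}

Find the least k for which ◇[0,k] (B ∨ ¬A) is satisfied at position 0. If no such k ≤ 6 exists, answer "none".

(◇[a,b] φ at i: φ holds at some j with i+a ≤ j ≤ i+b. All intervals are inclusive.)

2

Scan j = 0,1,… for (B ∨ ¬A):
  j=0: fails
  j=1: fails
  j=2: holds
First hit at j=2, so smallest k = 2-0 = 2.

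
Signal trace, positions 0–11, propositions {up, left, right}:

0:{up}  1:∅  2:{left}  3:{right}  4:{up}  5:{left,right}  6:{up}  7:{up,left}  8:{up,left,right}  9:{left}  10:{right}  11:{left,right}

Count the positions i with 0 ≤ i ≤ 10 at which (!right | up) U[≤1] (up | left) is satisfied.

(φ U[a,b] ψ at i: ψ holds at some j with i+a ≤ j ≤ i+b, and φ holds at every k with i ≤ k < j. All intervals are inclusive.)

9

Evaluate at each i in [0,10]:
  i=0: ✓ (rhs at j=0)
  i=1: ✓ (rhs at j=2; lhs holds on [1,1])
  i=2: ✓ (rhs at j=2)
  i=3: ✗ (lhs fails at k=3 before rhs at j=4)
  i=4: ✓ (rhs at j=4)
  i=5: ✓ (rhs at j=5)
  i=6: ✓ (rhs at j=6)
  i=7: ✓ (rhs at j=7)
  i=8: ✓ (rhs at j=8)
  i=9: ✓ (rhs at j=9)
  i=10: ✗ (lhs fails at k=10 before rhs at j=11)
Positions where it holds: {0, 1, 2, 4, 5, 6, 7, 8, 9} → 9.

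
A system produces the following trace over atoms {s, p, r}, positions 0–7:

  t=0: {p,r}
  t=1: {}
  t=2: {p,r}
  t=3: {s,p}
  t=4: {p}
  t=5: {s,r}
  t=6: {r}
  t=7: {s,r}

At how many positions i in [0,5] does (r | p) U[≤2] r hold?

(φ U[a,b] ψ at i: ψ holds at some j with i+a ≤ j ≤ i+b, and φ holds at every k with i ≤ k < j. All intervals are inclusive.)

Evaluate at each i in [0,5]:
  i=0: ✓ (rhs at j=0)
  i=1: ✗ (lhs fails at k=1 before rhs at j=2)
  i=2: ✓ (rhs at j=2)
  i=3: ✓ (rhs at j=5; lhs holds on [3,4])
  i=4: ✓ (rhs at j=5; lhs holds on [4,4])
  i=5: ✓ (rhs at j=5)
Positions where it holds: {0, 2, 3, 4, 5} → 5.

5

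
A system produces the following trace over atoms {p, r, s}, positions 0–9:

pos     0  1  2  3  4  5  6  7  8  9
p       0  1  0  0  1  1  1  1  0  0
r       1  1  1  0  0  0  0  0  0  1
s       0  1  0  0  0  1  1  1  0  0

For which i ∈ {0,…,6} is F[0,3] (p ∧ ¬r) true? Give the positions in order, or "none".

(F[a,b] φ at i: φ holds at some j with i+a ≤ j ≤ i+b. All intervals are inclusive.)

Evaluate at each i in [0,6]:
  i=0: ✗ (none in [0,3])
  i=1: ✓ (witness j=4)
  i=2: ✓ (witness j=4)
  i=3: ✓ (witness j=4)
  i=4: ✓ (witness j=4)
  i=5: ✓ (witness j=5)
  i=6: ✓ (witness j=6)

1, 2, 3, 4, 5, 6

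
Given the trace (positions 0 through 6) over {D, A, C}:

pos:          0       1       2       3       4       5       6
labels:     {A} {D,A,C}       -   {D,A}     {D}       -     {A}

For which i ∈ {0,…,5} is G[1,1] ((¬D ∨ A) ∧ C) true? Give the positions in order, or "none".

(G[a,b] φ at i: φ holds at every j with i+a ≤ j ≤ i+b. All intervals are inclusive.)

0

Evaluate at each i in [0,5]:
  i=0: ✓ (all of [1,1])
  i=1: ✗ (fails at j=2)
  i=2: ✗ (fails at j=3)
  i=3: ✗ (fails at j=4)
  i=4: ✗ (fails at j=5)
  i=5: ✗ (fails at j=6)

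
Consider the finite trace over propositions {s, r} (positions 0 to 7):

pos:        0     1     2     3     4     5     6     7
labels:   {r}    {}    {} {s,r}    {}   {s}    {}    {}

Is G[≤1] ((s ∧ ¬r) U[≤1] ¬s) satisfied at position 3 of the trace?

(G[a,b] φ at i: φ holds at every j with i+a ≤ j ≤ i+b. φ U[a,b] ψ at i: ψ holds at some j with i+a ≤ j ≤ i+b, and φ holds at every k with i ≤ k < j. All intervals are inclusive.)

Check ((s ∧ ¬r) U[≤1] ¬s) at every j in [3,4]:
  j=3: fails
  j=4: holds
Fails at j=3 → formula fails.

False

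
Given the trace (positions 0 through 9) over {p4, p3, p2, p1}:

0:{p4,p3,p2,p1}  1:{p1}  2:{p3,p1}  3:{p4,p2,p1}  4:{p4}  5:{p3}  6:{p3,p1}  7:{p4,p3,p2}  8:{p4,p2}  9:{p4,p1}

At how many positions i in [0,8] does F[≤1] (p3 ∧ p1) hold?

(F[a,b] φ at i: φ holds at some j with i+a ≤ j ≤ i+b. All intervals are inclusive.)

Evaluate at each i in [0,8]:
  i=0: ✓ (witness j=0)
  i=1: ✓ (witness j=2)
  i=2: ✓ (witness j=2)
  i=3: ✗ (none in [3,4])
  i=4: ✗ (none in [4,5])
  i=5: ✓ (witness j=6)
  i=6: ✓ (witness j=6)
  i=7: ✗ (none in [7,8])
  i=8: ✗ (none in [8,9])
Positions where it holds: {0, 1, 2, 5, 6} → 5.

5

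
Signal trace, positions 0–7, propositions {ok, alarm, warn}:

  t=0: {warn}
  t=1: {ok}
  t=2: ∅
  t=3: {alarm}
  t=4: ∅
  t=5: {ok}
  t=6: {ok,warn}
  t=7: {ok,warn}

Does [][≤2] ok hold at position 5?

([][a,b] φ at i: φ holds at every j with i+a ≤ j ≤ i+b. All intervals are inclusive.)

Holds

Check ok at every j in [5,7]:
  j=5: true
  j=6: true
  j=7: true
All positions satisfy it → formula holds.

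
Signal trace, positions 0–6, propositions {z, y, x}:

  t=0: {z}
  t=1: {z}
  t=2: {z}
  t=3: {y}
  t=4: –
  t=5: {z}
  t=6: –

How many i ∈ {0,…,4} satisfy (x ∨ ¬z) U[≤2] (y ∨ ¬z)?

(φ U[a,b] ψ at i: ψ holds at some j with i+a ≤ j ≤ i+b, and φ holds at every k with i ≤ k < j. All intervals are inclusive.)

2

Evaluate at each i in [0,4]:
  i=0: ✗ (no rhs in [0,2])
  i=1: ✗ (lhs fails at k=1 before rhs at j=3)
  i=2: ✗ (lhs fails at k=2 before rhs at j=3)
  i=3: ✓ (rhs at j=3)
  i=4: ✓ (rhs at j=4)
Positions where it holds: {3, 4} → 2.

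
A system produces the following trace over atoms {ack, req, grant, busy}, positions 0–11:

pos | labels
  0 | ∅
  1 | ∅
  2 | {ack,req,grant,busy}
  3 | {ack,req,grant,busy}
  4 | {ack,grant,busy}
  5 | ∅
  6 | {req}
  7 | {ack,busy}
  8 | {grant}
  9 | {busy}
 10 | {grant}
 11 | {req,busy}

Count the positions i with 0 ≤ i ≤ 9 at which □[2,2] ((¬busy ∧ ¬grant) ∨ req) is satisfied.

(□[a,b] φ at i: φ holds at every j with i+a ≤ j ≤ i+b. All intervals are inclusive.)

5

Evaluate at each i in [0,9]:
  i=0: ✓ (all of [2,2])
  i=1: ✓ (all of [3,3])
  i=2: ✗ (fails at j=4)
  i=3: ✓ (all of [5,5])
  i=4: ✓ (all of [6,6])
  i=5: ✗ (fails at j=7)
  i=6: ✗ (fails at j=8)
  i=7: ✗ (fails at j=9)
  i=8: ✗ (fails at j=10)
  i=9: ✓ (all of [11,11])
Positions where it holds: {0, 1, 3, 4, 9} → 5.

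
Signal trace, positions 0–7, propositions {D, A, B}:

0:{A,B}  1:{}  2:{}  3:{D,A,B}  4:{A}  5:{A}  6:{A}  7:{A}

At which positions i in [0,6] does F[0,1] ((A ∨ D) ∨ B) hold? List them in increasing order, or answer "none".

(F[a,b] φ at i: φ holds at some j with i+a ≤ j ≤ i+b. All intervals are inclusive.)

0, 2, 3, 4, 5, 6

Evaluate at each i in [0,6]:
  i=0: ✓ (witness j=0)
  i=1: ✗ (none in [1,2])
  i=2: ✓ (witness j=3)
  i=3: ✓ (witness j=3)
  i=4: ✓ (witness j=4)
  i=5: ✓ (witness j=5)
  i=6: ✓ (witness j=6)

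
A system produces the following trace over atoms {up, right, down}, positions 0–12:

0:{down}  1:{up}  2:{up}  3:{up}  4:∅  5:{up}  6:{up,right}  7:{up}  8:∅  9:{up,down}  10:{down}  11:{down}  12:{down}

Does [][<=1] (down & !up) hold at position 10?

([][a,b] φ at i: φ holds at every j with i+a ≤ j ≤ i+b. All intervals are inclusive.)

Holds

Check (down & !up) at every j in [10,11]:
  j=10: true
  j=11: true
All positions satisfy it → formula holds.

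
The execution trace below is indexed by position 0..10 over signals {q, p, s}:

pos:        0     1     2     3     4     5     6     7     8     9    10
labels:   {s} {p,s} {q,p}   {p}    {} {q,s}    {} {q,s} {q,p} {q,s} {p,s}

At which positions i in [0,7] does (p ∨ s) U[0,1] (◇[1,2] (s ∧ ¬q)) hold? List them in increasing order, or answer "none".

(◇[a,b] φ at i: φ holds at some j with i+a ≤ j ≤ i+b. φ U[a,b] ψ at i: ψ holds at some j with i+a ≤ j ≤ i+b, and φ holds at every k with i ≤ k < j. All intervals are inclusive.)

Evaluate at each i in [0,7]:
  i=0: ✓ (rhs at j=0)
  i=1: ✗ (no rhs in [1,2])
  i=2: ✗ (no rhs in [2,3])
  i=3: ✗ (no rhs in [3,4])
  i=4: ✗ (no rhs in [4,5])
  i=5: ✗ (no rhs in [5,6])
  i=6: ✗ (no rhs in [6,7])
  i=7: ✓ (rhs at j=8; lhs holds on [7,7])

0, 7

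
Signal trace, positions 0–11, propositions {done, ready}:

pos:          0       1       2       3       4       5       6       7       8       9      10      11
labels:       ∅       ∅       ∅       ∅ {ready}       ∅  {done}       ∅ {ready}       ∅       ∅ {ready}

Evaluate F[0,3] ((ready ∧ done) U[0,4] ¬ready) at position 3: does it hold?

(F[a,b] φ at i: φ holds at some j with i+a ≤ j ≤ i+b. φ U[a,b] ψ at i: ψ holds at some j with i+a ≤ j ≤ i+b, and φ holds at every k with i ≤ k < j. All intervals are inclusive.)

Yes

Check ((ready ∧ done) U[0,4] ¬ready) at each j in [3,6]:
  j=3: holds
  j=4: fails
  j=5: holds
  j=6: holds
Found at j=3 → formula holds.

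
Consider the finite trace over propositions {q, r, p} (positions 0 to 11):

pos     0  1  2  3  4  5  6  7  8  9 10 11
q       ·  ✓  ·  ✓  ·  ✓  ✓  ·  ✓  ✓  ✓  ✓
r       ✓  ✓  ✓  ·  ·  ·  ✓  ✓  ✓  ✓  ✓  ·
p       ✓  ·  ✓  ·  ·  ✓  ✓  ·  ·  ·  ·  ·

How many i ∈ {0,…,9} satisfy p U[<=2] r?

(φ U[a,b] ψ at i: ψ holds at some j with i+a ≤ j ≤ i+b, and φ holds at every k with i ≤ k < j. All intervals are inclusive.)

Evaluate at each i in [0,9]:
  i=0: ✓ (rhs at j=0)
  i=1: ✓ (rhs at j=1)
  i=2: ✓ (rhs at j=2)
  i=3: ✗ (no rhs in [3,5])
  i=4: ✗ (lhs fails at k=4 before rhs at j=6)
  i=5: ✓ (rhs at j=6; lhs holds on [5,5])
  i=6: ✓ (rhs at j=6)
  i=7: ✓ (rhs at j=7)
  i=8: ✓ (rhs at j=8)
  i=9: ✓ (rhs at j=9)
Positions where it holds: {0, 1, 2, 5, 6, 7, 8, 9} → 8.

8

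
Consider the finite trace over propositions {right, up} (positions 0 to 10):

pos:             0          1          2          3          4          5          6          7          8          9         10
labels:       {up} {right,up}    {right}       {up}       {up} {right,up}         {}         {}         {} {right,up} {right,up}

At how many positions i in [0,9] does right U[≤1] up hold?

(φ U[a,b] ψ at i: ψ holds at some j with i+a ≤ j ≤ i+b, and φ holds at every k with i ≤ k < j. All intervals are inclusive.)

Evaluate at each i in [0,9]:
  i=0: ✓ (rhs at j=0)
  i=1: ✓ (rhs at j=1)
  i=2: ✓ (rhs at j=3; lhs holds on [2,2])
  i=3: ✓ (rhs at j=3)
  i=4: ✓ (rhs at j=4)
  i=5: ✓ (rhs at j=5)
  i=6: ✗ (no rhs in [6,7])
  i=7: ✗ (no rhs in [7,8])
  i=8: ✗ (lhs fails at k=8 before rhs at j=9)
  i=9: ✓ (rhs at j=9)
Positions where it holds: {0, 1, 2, 3, 4, 5, 9} → 7.

7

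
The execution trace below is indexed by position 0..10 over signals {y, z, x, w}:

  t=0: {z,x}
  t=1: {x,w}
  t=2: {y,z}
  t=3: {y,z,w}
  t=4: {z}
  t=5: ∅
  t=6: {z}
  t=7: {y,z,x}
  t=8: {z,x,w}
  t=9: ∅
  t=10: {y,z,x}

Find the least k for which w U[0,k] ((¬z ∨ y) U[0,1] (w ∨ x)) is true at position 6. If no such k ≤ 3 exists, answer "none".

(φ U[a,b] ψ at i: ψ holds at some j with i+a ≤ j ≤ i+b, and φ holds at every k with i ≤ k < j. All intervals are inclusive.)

none

Need earliest j ≥ 6 with ((¬z ∨ y) U[0,1] (w ∨ x)), and w at every k in [6,j-1].
  j=6: rhs fails.
  j=7: rhs holds but lhs fails at k=6.
  j=8: rhs holds but lhs fails at k=6.
  j=9: rhs holds but lhs fails at k=6.
No witness within the range → none.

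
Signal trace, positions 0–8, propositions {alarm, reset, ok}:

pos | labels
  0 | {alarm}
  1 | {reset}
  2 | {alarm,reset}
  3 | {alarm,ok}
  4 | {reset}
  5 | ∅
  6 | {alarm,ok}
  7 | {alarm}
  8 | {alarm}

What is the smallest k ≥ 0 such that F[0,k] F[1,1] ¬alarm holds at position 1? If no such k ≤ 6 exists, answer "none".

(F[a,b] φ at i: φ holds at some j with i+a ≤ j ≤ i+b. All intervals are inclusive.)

Scan j = 1,2,… for F[1,1] ¬alarm:
  j=1: fails
  j=2: fails
  j=3: holds
First hit at j=3, so smallest k = 3-1 = 2.

2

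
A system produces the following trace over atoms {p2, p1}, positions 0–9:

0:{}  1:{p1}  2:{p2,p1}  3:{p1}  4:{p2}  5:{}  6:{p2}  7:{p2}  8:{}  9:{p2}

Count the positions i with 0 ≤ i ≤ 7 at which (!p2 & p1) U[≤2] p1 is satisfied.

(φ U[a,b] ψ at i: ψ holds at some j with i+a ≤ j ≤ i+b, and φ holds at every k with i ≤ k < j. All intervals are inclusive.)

3

Evaluate at each i in [0,7]:
  i=0: ✗ (lhs fails at k=0 before rhs at j=1)
  i=1: ✓ (rhs at j=1)
  i=2: ✓ (rhs at j=2)
  i=3: ✓ (rhs at j=3)
  i=4: ✗ (no rhs in [4,6])
  i=5: ✗ (no rhs in [5,7])
  i=6: ✗ (no rhs in [6,8])
  i=7: ✗ (no rhs in [7,9])
Positions where it holds: {1, 2, 3} → 3.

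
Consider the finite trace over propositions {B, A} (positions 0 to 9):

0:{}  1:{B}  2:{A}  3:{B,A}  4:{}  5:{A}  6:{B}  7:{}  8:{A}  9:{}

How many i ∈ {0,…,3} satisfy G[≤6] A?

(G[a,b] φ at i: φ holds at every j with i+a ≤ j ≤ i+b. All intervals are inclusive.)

0

Evaluate at each i in [0,3]:
  i=0: ✗ (fails at j=0)
  i=1: ✗ (fails at j=1)
  i=2: ✗ (fails at j=4)
  i=3: ✗ (fails at j=4)
Positions where it holds: {} → 0.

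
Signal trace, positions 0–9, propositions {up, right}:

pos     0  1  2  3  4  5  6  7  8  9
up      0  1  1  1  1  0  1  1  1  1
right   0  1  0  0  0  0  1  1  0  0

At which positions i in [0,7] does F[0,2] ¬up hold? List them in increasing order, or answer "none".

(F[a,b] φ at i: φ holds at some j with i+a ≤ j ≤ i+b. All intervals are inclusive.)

0, 3, 4, 5

Evaluate at each i in [0,7]:
  i=0: ✓ (witness j=0)
  i=1: ✗ (none in [1,3])
  i=2: ✗ (none in [2,4])
  i=3: ✓ (witness j=5)
  i=4: ✓ (witness j=5)
  i=5: ✓ (witness j=5)
  i=6: ✗ (none in [6,8])
  i=7: ✗ (none in [7,9])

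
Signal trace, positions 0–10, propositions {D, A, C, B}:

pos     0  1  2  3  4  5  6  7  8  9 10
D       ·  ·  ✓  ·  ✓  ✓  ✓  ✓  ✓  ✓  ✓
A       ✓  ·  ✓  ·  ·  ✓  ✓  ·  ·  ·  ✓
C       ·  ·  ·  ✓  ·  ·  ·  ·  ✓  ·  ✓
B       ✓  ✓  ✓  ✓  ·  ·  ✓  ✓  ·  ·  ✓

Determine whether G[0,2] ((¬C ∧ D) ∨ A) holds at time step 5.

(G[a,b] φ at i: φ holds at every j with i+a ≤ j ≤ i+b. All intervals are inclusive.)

Check ((¬C ∧ D) ∨ A) at every j in [5,7]:
  j=5: true
  j=6: true
  j=7: true
All positions satisfy it → formula holds.

Yes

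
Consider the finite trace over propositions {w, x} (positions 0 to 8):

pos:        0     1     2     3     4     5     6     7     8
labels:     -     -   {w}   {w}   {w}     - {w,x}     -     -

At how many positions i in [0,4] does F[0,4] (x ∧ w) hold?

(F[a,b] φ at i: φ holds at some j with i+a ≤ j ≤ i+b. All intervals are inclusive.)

3

Evaluate at each i in [0,4]:
  i=0: ✗ (none in [0,4])
  i=1: ✗ (none in [1,5])
  i=2: ✓ (witness j=6)
  i=3: ✓ (witness j=6)
  i=4: ✓ (witness j=6)
Positions where it holds: {2, 3, 4} → 3.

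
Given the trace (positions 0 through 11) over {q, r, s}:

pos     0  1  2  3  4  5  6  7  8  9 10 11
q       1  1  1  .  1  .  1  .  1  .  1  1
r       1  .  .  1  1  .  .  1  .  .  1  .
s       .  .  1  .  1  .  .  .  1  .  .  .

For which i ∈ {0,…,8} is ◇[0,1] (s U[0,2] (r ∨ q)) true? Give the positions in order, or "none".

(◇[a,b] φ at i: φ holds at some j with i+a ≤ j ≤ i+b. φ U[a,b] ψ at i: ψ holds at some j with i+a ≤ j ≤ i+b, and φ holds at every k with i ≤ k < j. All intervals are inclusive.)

0, 1, 2, 3, 4, 5, 6, 7, 8

Evaluate at each i in [0,8]:
  i=0: ✓ (witness j=0)
  i=1: ✓ (witness j=1)
  i=2: ✓ (witness j=2)
  i=3: ✓ (witness j=3)
  i=4: ✓ (witness j=4)
  i=5: ✓ (witness j=6)
  i=6: ✓ (witness j=6)
  i=7: ✓ (witness j=7)
  i=8: ✓ (witness j=8)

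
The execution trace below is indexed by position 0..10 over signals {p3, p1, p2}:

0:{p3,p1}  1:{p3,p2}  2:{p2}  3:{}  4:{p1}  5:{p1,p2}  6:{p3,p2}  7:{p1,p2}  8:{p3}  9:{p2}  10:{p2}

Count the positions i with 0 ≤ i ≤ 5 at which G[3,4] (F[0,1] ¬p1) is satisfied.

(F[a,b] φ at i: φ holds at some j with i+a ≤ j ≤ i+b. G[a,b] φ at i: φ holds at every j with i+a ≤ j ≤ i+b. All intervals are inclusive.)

Evaluate at each i in [0,5]:
  i=0: ✗ (fails at j=4)
  i=1: ✗ (fails at j=4)
  i=2: ✓ (all of [5,6])
  i=3: ✓ (all of [6,7])
  i=4: ✓ (all of [7,8])
  i=5: ✓ (all of [8,9])
Positions where it holds: {2, 3, 4, 5} → 4.

4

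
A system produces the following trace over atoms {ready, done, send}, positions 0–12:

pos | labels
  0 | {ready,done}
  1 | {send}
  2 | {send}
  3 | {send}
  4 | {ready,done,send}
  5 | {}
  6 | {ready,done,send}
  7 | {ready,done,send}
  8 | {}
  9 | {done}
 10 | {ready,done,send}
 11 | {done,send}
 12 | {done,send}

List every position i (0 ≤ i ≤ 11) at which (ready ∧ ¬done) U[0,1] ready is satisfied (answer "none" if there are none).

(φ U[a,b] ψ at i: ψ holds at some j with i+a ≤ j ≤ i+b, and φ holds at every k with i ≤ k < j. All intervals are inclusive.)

0, 4, 6, 7, 10

Evaluate at each i in [0,11]:
  i=0: ✓ (rhs at j=0)
  i=1: ✗ (no rhs in [1,2])
  i=2: ✗ (no rhs in [2,3])
  i=3: ✗ (lhs fails at k=3 before rhs at j=4)
  i=4: ✓ (rhs at j=4)
  i=5: ✗ (lhs fails at k=5 before rhs at j=6)
  i=6: ✓ (rhs at j=6)
  i=7: ✓ (rhs at j=7)
  i=8: ✗ (no rhs in [8,9])
  i=9: ✗ (lhs fails at k=9 before rhs at j=10)
  i=10: ✓ (rhs at j=10)
  i=11: ✗ (no rhs in [11,12])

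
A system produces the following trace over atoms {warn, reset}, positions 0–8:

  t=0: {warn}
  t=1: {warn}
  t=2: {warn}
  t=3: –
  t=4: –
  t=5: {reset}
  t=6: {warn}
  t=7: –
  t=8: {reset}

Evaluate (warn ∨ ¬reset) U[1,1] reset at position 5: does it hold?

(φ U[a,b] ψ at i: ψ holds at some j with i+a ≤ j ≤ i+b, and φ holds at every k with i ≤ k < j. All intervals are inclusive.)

Need some j in [6,6] with reset, and (warn ∨ ¬reset) at every k in [5,j-1].
  j=6: reset false.
No j in the window works → until fails.

False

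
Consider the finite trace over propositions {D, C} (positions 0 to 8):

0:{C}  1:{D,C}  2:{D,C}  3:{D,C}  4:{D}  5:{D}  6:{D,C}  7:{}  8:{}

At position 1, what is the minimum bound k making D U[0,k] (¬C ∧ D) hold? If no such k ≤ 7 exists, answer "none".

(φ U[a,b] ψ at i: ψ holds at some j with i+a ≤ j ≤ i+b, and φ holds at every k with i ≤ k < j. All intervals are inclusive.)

Need earliest j ≥ 1 with (¬C ∧ D), and D at every k in [1,j-1].
  j=1: rhs fails.
  j=2: rhs fails.
  j=3: rhs fails.
  j=4: rhs holds; lhs holds on [1,3]. k = 3.

3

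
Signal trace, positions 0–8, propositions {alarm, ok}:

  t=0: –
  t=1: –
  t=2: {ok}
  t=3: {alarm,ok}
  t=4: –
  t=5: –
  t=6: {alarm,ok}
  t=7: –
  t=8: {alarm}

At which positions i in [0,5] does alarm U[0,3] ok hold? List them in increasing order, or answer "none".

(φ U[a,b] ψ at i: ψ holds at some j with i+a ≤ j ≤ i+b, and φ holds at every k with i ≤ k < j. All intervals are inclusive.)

2, 3

Evaluate at each i in [0,5]:
  i=0: ✗ (lhs fails at k=0 before rhs at j=2)
  i=1: ✗ (lhs fails at k=1 before rhs at j=2)
  i=2: ✓ (rhs at j=2)
  i=3: ✓ (rhs at j=3)
  i=4: ✗ (lhs fails at k=4 before rhs at j=6)
  i=5: ✗ (lhs fails at k=5 before rhs at j=6)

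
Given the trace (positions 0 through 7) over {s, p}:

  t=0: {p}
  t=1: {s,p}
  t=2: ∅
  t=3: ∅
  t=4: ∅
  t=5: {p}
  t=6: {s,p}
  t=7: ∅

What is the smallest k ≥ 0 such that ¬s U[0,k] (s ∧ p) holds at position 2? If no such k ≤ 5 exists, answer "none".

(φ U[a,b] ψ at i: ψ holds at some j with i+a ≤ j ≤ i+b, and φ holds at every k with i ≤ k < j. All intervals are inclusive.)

Need earliest j ≥ 2 with (s ∧ p), and ¬s at every k in [2,j-1].
  j=2: rhs fails.
  j=3: rhs fails.
  j=4: rhs fails.
  j=5: rhs fails.
  j=6: rhs holds; lhs holds on [2,5]. k = 4.

4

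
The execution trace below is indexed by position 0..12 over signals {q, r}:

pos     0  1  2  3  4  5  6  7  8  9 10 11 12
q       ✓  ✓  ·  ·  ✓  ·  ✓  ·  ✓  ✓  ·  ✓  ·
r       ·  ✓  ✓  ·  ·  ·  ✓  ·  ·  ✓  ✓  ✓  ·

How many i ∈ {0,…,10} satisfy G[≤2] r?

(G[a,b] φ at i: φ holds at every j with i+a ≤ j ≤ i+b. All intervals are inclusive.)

1

Evaluate at each i in [0,10]:
  i=0: ✗ (fails at j=0)
  i=1: ✗ (fails at j=3)
  i=2: ✗ (fails at j=3)
  i=3: ✗ (fails at j=3)
  i=4: ✗ (fails at j=4)
  i=5: ✗ (fails at j=5)
  i=6: ✗ (fails at j=7)
  i=7: ✗ (fails at j=7)
  i=8: ✗ (fails at j=8)
  i=9: ✓ (all of [9,11])
  i=10: ✗ (fails at j=12)
Positions where it holds: {9} → 1.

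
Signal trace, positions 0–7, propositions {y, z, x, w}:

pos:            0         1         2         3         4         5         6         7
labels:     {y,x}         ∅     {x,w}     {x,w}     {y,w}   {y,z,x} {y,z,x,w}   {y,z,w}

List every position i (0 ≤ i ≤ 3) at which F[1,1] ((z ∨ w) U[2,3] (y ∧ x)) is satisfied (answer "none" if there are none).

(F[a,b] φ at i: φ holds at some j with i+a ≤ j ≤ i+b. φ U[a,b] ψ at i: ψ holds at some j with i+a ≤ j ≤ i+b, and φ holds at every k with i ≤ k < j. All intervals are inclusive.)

1, 2, 3

Evaluate at each i in [0,3]:
  i=0: ✗ (none in [1,1])
  i=1: ✓ (witness j=2)
  i=2: ✓ (witness j=3)
  i=3: ✓ (witness j=4)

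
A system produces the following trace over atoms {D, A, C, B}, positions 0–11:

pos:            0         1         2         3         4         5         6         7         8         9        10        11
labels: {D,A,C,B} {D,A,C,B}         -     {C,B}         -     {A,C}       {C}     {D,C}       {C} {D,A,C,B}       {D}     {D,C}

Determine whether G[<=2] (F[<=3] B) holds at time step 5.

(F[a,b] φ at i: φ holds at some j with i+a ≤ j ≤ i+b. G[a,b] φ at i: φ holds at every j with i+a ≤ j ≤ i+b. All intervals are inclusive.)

False

Check F[<=3] B at every j in [5,7]:
  j=5: fails (none in [5,8])
  j=6: holds (witness at 9)
  j=7: holds (witness at 9)
Fails at j=5 → formula fails.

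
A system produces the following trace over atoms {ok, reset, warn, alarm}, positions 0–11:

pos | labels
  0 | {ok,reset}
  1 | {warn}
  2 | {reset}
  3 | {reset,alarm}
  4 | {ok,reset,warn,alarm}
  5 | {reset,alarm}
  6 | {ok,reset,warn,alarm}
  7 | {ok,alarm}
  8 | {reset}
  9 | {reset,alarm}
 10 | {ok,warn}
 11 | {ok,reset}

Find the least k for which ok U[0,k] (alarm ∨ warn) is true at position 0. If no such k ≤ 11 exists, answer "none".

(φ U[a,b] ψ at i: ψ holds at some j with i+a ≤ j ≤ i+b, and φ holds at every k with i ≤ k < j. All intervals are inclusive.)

Need earliest j ≥ 0 with (alarm ∨ warn), and ok at every k in [0,j-1].
  j=0: rhs fails.
  j=1: rhs holds; lhs holds on [0,0]. k = 1.

1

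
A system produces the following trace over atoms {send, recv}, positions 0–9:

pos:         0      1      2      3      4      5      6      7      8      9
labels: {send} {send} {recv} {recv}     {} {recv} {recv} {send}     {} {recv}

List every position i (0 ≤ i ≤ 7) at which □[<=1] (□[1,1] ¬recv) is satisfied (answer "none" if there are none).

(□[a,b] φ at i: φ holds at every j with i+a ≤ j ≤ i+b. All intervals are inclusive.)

Evaluate at each i in [0,7]:
  i=0: ✗ (fails at j=1)
  i=1: ✗ (fails at j=1)
  i=2: ✗ (fails at j=2)
  i=3: ✗ (fails at j=4)
  i=4: ✗ (fails at j=4)
  i=5: ✗ (fails at j=5)
  i=6: ✓ (all of [6,7])
  i=7: ✗ (fails at j=8)

6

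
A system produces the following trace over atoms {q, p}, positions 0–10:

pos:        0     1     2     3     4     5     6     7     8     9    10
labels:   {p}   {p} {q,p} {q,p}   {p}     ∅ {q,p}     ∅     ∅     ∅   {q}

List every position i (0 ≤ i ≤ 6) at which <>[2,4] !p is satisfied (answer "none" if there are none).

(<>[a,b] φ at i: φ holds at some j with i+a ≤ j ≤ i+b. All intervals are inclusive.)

1, 2, 3, 4, 5, 6

Evaluate at each i in [0,6]:
  i=0: ✗ (none in [2,4])
  i=1: ✓ (witness j=5)
  i=2: ✓ (witness j=5)
  i=3: ✓ (witness j=5)
  i=4: ✓ (witness j=7)
  i=5: ✓ (witness j=7)
  i=6: ✓ (witness j=8)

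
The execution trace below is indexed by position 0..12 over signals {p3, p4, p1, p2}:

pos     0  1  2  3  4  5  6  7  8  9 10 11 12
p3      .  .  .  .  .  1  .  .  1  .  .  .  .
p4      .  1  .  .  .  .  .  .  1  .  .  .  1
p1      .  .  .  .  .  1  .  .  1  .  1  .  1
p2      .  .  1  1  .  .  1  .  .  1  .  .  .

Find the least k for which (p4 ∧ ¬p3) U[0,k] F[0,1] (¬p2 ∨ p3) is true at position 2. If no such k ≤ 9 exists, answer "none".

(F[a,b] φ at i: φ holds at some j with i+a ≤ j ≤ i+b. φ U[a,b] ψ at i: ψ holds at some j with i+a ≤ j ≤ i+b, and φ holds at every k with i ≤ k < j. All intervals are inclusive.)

none

Need earliest j ≥ 2 with F[0,1] (¬p2 ∨ p3), and (p4 ∧ ¬p3) at every k in [2,j-1].
  j=2: rhs fails.
  j=3: rhs holds but lhs fails at k=2.
  j=4: rhs holds but lhs fails at k=2.
  j=5: rhs holds but lhs fails at k=2.
  j=6: rhs holds but lhs fails at k=2.
  j=7: rhs holds but lhs fails at k=2.
  j=8: rhs holds but lhs fails at k=2.
  j=9: rhs holds but lhs fails at k=2.
  j=10: rhs holds but lhs fails at k=2.
  j=11: rhs holds but lhs fails at k=2.
No witness within the range → none.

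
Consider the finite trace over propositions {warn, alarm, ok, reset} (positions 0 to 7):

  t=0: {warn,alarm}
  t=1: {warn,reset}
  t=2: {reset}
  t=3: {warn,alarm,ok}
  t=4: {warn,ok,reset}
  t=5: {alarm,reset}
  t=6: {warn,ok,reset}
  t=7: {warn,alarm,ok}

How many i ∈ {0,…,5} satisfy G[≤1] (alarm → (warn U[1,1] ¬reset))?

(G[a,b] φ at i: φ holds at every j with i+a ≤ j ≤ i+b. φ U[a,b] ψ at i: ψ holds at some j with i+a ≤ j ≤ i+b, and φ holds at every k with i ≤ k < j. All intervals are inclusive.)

1

Evaluate at each i in [0,5]:
  i=0: ✗ (fails at j=0)
  i=1: ✓ (all of [1,2])
  i=2: ✗ (fails at j=3)
  i=3: ✗ (fails at j=3)
  i=4: ✗ (fails at j=5)
  i=5: ✗ (fails at j=5)
Positions where it holds: {1} → 1.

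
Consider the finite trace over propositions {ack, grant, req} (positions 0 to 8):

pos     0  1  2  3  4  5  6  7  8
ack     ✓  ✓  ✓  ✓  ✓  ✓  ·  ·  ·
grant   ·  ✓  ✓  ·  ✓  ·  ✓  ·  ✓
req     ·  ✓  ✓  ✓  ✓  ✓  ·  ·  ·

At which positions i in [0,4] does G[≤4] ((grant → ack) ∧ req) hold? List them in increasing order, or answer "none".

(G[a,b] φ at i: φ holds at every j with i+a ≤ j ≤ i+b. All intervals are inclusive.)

Evaluate at each i in [0,4]:
  i=0: ✗ (fails at j=0)
  i=1: ✓ (all of [1,5])
  i=2: ✗ (fails at j=6)
  i=3: ✗ (fails at j=6)
  i=4: ✗ (fails at j=6)

1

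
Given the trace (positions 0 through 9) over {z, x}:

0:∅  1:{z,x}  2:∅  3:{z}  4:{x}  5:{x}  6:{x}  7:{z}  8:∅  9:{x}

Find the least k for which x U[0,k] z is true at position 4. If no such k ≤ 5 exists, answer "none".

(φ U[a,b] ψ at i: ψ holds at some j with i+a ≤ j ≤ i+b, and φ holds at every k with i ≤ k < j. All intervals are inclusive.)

3

Need earliest j ≥ 4 with z, and x at every k in [4,j-1].
  j=4: rhs fails.
  j=5: rhs fails.
  j=6: rhs fails.
  j=7: rhs holds; lhs holds on [4,6]. k = 3.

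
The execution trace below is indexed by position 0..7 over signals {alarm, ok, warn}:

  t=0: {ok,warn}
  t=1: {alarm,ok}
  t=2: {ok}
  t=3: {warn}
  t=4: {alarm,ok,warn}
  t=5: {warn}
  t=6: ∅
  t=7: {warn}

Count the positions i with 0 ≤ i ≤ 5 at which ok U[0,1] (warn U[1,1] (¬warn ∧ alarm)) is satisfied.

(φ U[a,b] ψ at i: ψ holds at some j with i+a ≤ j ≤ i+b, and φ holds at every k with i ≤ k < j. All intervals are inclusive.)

Evaluate at each i in [0,5]:
  i=0: ✓ (rhs at j=0)
  i=1: ✗ (no rhs in [1,2])
  i=2: ✗ (no rhs in [2,3])
  i=3: ✗ (no rhs in [3,4])
  i=4: ✗ (no rhs in [4,5])
  i=5: ✗ (no rhs in [5,6])
Positions where it holds: {0} → 1.

1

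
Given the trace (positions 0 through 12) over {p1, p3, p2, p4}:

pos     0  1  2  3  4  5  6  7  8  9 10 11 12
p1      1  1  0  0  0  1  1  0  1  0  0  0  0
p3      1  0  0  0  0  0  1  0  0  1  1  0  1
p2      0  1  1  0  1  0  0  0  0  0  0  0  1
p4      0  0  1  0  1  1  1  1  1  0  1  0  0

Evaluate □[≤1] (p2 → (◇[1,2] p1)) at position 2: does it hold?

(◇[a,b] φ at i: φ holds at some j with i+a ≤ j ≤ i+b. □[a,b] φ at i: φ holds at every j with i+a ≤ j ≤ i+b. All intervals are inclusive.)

Check (p2 → (◇[1,2] p1)) at every j in [2,3]:
  j=2: antecedent true; consequent fails (none in [3,4]) → ✗
  j=3: antecedent false → ✓
Fails at j=2 → formula fails.

No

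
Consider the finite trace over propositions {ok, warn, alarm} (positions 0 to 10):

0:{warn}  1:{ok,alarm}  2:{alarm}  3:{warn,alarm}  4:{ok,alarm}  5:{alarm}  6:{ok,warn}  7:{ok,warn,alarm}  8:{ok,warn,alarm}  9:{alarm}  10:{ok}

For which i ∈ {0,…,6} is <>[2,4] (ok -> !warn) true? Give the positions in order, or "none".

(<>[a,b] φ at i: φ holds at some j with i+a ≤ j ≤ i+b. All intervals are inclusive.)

0, 1, 2, 3, 5, 6

Evaluate at each i in [0,6]:
  i=0: ✓ (witness j=2)
  i=1: ✓ (witness j=3)
  i=2: ✓ (witness j=4)
  i=3: ✓ (witness j=5)
  i=4: ✗ (none in [6,8])
  i=5: ✓ (witness j=9)
  i=6: ✓ (witness j=9)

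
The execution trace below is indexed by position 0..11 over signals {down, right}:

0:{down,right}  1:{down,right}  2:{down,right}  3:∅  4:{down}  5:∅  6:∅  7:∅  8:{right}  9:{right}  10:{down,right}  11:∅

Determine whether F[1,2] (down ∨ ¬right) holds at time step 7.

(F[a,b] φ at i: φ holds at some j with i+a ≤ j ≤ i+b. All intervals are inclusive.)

Check (down ∨ ¬right) at each j in [8,9]:
  j=8: false
  j=9: false
No position in the window satisfies it → formula fails.

No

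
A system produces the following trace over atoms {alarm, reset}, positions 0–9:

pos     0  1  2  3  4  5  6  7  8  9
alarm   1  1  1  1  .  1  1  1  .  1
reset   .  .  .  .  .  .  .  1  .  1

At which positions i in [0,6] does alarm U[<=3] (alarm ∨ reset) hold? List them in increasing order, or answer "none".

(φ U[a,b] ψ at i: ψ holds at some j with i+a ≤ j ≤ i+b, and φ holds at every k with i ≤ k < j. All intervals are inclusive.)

0, 1, 2, 3, 5, 6

Evaluate at each i in [0,6]:
  i=0: ✓ (rhs at j=0)
  i=1: ✓ (rhs at j=1)
  i=2: ✓ (rhs at j=2)
  i=3: ✓ (rhs at j=3)
  i=4: ✗ (lhs fails at k=4 before rhs at j=5)
  i=5: ✓ (rhs at j=5)
  i=6: ✓ (rhs at j=6)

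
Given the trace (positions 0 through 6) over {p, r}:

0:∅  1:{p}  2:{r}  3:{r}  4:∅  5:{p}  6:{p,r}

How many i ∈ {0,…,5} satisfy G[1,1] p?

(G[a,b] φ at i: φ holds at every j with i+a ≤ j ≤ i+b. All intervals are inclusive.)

3

Evaluate at each i in [0,5]:
  i=0: ✓ (all of [1,1])
  i=1: ✗ (fails at j=2)
  i=2: ✗ (fails at j=3)
  i=3: ✗ (fails at j=4)
  i=4: ✓ (all of [5,5])
  i=5: ✓ (all of [6,6])
Positions where it holds: {0, 4, 5} → 3.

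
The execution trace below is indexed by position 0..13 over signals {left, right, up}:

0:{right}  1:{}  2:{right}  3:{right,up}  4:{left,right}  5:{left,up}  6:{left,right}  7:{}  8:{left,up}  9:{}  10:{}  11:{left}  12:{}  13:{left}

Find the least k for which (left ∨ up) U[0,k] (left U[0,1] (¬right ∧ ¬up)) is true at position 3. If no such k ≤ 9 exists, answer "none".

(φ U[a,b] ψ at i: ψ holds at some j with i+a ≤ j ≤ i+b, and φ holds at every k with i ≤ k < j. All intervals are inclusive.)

Need earliest j ≥ 3 with (left U[0,1] (¬right ∧ ¬up)), and (left ∨ up) at every k in [3,j-1].
  j=3: rhs fails.
  j=4: rhs fails.
  j=5: rhs fails.
  j=6: rhs holds; lhs holds on [3,5]. k = 3.

3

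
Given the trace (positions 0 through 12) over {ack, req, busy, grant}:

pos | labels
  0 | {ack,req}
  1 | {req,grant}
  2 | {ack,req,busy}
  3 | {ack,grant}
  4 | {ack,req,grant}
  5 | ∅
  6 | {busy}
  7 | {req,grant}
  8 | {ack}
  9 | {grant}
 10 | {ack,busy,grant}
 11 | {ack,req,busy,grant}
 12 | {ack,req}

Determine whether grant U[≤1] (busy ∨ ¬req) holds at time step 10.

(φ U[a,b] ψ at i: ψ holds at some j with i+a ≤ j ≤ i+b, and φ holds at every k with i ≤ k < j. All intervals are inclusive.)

Holds

Need some j in [10,11] with (busy ∨ ¬req), and grant at every k in [10,j-1].
  j=10: (busy ∨ ¬req) holds; no prefix to check → satisfied.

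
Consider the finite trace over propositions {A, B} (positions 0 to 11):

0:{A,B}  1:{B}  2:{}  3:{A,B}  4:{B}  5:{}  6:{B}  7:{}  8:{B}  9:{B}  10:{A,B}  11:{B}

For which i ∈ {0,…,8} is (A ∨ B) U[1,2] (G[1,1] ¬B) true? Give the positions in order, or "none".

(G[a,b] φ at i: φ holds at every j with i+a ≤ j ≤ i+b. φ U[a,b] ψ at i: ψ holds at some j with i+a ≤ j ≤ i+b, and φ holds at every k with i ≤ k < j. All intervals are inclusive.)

Evaluate at each i in [0,8]:
  i=0: ✓ (rhs at j=1; lhs holds on [0,0])
  i=1: ✗ (no rhs in [2,3])
  i=2: ✗ (lhs fails at k=2 before rhs at j=4)
  i=3: ✓ (rhs at j=4; lhs holds on [3,3])
  i=4: ✗ (lhs fails at k=5 before rhs at j=6)
  i=5: ✗ (lhs fails at k=5 before rhs at j=6)
  i=6: ✗ (no rhs in [7,8])
  i=7: ✗ (no rhs in [8,9])
  i=8: ✗ (no rhs in [9,10])

0, 3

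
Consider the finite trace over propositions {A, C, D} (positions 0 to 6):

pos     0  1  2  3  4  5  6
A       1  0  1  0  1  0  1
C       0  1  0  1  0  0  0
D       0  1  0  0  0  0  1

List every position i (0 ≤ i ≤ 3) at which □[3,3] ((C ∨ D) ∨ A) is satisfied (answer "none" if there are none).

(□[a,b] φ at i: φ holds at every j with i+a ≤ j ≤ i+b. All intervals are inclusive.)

0, 1, 3

Evaluate at each i in [0,3]:
  i=0: ✓ (all of [3,3])
  i=1: ✓ (all of [4,4])
  i=2: ✗ (fails at j=5)
  i=3: ✓ (all of [6,6])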